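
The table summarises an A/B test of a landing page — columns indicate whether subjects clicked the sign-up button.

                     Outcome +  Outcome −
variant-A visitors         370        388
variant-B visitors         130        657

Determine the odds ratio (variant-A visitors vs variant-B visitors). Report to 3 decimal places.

odds, variant-A visitors = 370/388 = 0.9536
odds, variant-B visitors = 130/657 = 0.1979
OR = 0.9536 / 0.1979 = 4.819

4.819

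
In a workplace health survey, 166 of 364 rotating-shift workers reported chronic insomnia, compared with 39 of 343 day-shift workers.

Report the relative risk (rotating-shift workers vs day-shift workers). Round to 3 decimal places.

risk, rotating-shift workers = 166/364 = 0.4560
risk, day-shift workers = 39/343 = 0.1137
RR = 0.4560 / 0.1137 = 4.011

4.011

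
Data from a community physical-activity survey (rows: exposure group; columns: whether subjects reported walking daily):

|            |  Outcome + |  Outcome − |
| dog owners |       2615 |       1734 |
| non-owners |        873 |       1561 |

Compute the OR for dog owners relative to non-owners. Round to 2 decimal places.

OR = (2615 × 1561) / (1734 × 873) = 4082015/1513782 ≈ 2.70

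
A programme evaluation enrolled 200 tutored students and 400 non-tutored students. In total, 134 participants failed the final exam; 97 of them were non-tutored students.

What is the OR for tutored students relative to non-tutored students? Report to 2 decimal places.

tutored students with the outcome: 134 − 97 = 37
tutored students without the outcome: 200 − 37 = 163
non-tutored students without the outcome: 400 − 97 = 303
OR = (37 × 303) / (163 × 97) = 11211/15811 ≈ 0.71

OR = 0.71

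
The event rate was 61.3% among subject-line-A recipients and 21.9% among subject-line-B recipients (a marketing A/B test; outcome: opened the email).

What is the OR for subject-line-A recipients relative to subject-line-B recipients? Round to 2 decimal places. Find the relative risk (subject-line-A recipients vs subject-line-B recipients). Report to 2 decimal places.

odds, subject-line-A recipients = 0.6130/0.3870 = 1.5840
odds, subject-line-B recipients = 0.2190/0.7810 = 0.2804
OR = 1.5840 / 0.2804 = 5.65
RR = 0.6130 / 0.2190 = 2.80

OR = 5.65; RR = 2.80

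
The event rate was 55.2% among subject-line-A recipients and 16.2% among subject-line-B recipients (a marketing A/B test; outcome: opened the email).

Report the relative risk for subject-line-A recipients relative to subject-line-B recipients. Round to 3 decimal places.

RR = 0.5520 / 0.1620 = 3.407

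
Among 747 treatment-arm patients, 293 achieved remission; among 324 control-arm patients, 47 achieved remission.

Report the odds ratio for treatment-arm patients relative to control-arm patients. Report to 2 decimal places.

odds, treatment-arm patients = 293/454 = 0.6454
odds, control-arm patients = 47/277 = 0.1697
OR = 0.6454 / 0.1697 = 3.80

OR = 3.80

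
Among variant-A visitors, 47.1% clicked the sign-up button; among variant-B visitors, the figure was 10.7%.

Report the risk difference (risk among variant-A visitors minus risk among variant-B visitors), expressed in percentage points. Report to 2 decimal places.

risk difference = 0.4710 − 0.1070 = 0.3640 → 36.40 percentage points

RD ≈ 36.40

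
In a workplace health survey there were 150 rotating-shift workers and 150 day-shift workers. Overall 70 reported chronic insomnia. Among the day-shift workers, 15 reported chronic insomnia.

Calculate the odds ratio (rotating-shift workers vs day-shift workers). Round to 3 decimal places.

rotating-shift workers with the outcome: 70 − 15 = 55
rotating-shift workers without the outcome: 150 − 55 = 95
day-shift workers without the outcome: 150 − 15 = 135
odds, rotating-shift workers = 55/95 = 0.5789
odds, day-shift workers = 15/135 = 0.1111
OR = 0.5789 / 0.1111 = 5.211

5.211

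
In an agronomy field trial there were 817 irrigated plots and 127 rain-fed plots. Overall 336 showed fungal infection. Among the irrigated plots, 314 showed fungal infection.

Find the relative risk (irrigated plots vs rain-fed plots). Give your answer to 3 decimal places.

irrigated plots without the outcome: 817 − 314 = 503
rain-fed plots with the outcome: 336 − 314 = 22
rain-fed plots without the outcome: 127 − 22 = 105
risk, irrigated plots = 314/817 = 0.3843
risk, rain-fed plots = 22/127 = 0.1732
RR = 0.3843 / 0.1732 = 2.219

RR ≈ 2.219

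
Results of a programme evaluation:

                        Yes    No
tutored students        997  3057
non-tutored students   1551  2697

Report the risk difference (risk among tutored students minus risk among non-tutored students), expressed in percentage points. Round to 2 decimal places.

risk, tutored students = 997/4054 = 0.2459
risk, non-tutored students = 1551/4248 = 0.3651
risk difference = 0.2459 − 0.3651 = -0.1192 → -11.92 percentage points

-11.92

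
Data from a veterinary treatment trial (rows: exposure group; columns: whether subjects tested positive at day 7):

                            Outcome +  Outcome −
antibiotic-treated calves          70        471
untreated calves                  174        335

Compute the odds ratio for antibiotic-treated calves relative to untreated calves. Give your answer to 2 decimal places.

0.29

odds, antibiotic-treated calves = 70/471 = 0.1486
odds, untreated calves = 174/335 = 0.5194
OR = 0.1486 / 0.5194 = 0.29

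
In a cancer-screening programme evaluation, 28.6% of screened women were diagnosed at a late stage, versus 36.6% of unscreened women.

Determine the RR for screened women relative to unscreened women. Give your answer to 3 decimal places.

RR = 0.2860 / 0.3660 = 0.781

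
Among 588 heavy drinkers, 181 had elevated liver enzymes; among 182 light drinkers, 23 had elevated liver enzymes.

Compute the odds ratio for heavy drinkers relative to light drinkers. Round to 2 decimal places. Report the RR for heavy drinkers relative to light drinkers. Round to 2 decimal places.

OR = 3.07; RR = 2.44

OR = (181 × 159) / (407 × 23) = 28779/9361 ≈ 3.07
risk, heavy drinkers = 181/588 = 0.3078
risk, light drinkers = 23/182 = 0.1264
RR = 0.3078 / 0.1264 = 2.44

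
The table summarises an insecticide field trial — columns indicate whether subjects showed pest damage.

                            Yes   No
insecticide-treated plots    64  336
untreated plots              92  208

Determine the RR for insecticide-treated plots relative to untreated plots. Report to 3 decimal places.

risk, insecticide-treated plots = 64/400 = 0.1600
risk, untreated plots = 92/300 = 0.3067
RR = 0.1600 / 0.3067 = 0.522

RR: 0.522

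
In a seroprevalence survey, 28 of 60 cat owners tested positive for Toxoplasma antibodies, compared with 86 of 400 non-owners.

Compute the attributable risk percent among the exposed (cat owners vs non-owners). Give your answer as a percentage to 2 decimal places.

AR%: 53.93%

risk, cat owners = 28/60 = 0.4667
risk, non-owners = 86/400 = 0.2150
AR% = (0.4667 − 0.2150) / 0.4667 = 0.5393 → 53.93%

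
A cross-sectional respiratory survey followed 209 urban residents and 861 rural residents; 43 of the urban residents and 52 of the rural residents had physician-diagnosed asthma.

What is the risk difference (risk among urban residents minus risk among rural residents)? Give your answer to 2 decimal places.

risk, urban residents = 43/209 = 0.2057
risk, rural residents = 52/861 = 0.0604
risk difference = 0.2057 − 0.0604 = 0.15

RD: 0.15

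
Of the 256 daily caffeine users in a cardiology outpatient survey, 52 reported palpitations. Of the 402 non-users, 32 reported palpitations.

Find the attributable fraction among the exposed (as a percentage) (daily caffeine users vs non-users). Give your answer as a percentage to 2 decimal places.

60.81%

risk, daily caffeine users = 52/256 = 0.2031
risk, non-users = 32/402 = 0.0796
AR% = (0.2031 − 0.0796) / 0.2031 = 0.6081 → 60.81%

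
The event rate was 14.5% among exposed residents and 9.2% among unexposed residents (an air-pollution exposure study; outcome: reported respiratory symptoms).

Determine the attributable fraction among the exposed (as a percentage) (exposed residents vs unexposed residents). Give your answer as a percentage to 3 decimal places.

AR% = (0.1450 − 0.0920) / 0.1450 = 0.3655 → 36.552%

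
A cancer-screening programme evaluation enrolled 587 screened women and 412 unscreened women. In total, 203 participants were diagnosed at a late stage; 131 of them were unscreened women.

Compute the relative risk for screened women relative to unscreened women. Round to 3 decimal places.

screened women with the outcome: 203 − 131 = 72
screened women without the outcome: 587 − 72 = 515
unscreened women without the outcome: 412 − 131 = 281
risk, screened women = 72/587 = 0.1227
risk, unscreened women = 131/412 = 0.3180
RR = 0.1227 / 0.3180 = 0.386

0.386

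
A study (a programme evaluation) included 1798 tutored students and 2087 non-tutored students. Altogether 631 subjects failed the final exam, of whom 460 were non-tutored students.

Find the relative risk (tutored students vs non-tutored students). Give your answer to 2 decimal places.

tutored students with the outcome: 631 − 460 = 171
tutored students without the outcome: 1798 − 171 = 1627
non-tutored students without the outcome: 2087 − 460 = 1627
risk, tutored students = 171/1798 = 0.0951
risk, non-tutored students = 460/2087 = 0.2204
RR = 0.0951 / 0.2204 = 0.43

RR ≈ 0.43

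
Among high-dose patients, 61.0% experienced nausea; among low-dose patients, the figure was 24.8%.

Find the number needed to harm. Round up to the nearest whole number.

absolute risk difference = 0.362000
1 / 0.362000 = 2.762 → round up → 3

NNH = 3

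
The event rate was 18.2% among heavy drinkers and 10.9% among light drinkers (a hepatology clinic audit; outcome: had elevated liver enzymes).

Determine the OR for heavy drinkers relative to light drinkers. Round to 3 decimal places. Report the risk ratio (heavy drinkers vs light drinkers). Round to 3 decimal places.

OR = 1.819; RR = 1.670

odds, heavy drinkers = 0.1820/0.8180 = 0.2225
odds, light drinkers = 0.1090/0.8910 = 0.1223
OR = 0.2225 / 0.1223 = 1.819
RR = 0.1820 / 0.1090 = 1.670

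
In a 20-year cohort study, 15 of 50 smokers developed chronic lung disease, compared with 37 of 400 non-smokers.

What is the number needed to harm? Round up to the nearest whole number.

risk, smokers = 15/50 = 0.300000
risk, non-smokers = 37/400 = 0.092500
absolute risk difference = 0.207500
1 / 0.207500 = 4.819 → round up → 5

NNH = 5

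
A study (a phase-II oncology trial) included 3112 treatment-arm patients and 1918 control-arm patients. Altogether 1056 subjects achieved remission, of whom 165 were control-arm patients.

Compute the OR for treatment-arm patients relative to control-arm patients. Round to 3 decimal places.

OR = 4.262

treatment-arm patients with the outcome: 1056 − 165 = 891
treatment-arm patients without the outcome: 3112 − 891 = 2221
control-arm patients without the outcome: 1918 − 165 = 1753
OR = (891 × 1753) / (2221 × 165) = 1561923/366465 ≈ 4.262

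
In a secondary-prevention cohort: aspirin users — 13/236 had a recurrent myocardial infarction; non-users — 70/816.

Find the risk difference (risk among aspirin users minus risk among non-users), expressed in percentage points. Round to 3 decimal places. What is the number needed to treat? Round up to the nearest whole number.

risk, aspirin users = 13/236 = 0.0551
risk, non-users = 70/816 = 0.0858
risk difference = 0.0551 − 0.0858 = -0.0307 → -3.070 percentage points
absolute risk difference = 0.030700
1 / 0.030700 = 32.573 → round up → 33

RD = -3.070; NNT = 33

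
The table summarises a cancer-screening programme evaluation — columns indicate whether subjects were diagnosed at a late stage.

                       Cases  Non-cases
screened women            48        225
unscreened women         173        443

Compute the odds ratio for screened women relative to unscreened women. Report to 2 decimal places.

OR = (48 × 443) / (225 × 173) = 21264/38925 ≈ 0.55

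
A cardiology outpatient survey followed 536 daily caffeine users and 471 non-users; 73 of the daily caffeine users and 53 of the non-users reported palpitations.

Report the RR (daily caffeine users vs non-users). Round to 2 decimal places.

risk, daily caffeine users = 73/536 = 0.1362
risk, non-users = 53/471 = 0.1125
RR = 0.1362 / 0.1125 = 1.21

1.21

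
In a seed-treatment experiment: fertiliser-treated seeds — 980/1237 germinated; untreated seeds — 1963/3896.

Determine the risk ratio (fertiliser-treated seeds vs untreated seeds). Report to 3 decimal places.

RR ≈ 1.572

risk, fertiliser-treated seeds = 980/1237 = 0.7922
risk, untreated seeds = 1963/3896 = 0.5039
RR = 0.7922 / 0.5039 = 1.572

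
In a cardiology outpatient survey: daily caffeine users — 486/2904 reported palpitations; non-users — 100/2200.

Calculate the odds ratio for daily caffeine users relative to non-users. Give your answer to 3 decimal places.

OR = (486 × 2100) / (2418 × 100) = 1020600/241800 ≈ 4.221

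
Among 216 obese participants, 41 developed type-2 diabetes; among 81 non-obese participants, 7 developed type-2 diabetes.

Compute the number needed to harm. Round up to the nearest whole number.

risk, obese participants = 41/216 = 0.189815
risk, non-obese participants = 7/81 = 0.086420
absolute risk difference = 0.103395
1 / 0.103395 = 9.672 → round up → 10

NNH: 10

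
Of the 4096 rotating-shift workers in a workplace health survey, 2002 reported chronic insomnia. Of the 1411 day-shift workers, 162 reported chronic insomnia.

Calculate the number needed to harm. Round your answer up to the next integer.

risk, rotating-shift workers = 2002/4096 = 0.488770
risk, day-shift workers = 162/1411 = 0.114812
absolute risk difference = 0.373957
1 / 0.373957 = 2.674 → round up → 3

3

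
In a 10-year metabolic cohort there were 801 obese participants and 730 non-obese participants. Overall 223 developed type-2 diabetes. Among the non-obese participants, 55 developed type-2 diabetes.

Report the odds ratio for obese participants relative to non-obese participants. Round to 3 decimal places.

obese participants with the outcome: 223 − 55 = 168
obese participants without the outcome: 801 − 168 = 633
non-obese participants without the outcome: 730 − 55 = 675
OR = (168 × 675) / (633 × 55) = 113400/34815 ≈ 3.257

OR: 3.257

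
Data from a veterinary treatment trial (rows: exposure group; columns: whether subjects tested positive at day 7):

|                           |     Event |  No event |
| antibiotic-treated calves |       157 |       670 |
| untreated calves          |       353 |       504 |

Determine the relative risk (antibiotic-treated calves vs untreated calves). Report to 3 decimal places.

risk, antibiotic-treated calves = 157/827 = 0.1898
risk, untreated calves = 353/857 = 0.4119
RR = 0.1898 / 0.4119 = 0.461

RR: 0.461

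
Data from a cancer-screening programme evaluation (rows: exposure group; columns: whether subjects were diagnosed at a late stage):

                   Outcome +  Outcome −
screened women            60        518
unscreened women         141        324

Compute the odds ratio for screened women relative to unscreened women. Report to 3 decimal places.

odds, screened women = 60/518 = 0.1158
odds, unscreened women = 141/324 = 0.4352
OR = 0.1158 / 0.4352 = 0.266

OR = 0.266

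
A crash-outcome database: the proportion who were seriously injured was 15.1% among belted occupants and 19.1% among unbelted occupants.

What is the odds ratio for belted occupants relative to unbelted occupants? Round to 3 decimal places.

OR = 0.753

odds, belted occupants = 0.1510/0.8490 = 0.1779
odds, unbelted occupants = 0.1910/0.8090 = 0.2361
OR = 0.1779 / 0.2361 = 0.753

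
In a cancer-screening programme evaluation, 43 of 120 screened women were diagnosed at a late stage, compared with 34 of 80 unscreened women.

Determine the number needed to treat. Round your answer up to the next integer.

risk, screened women = 43/120 = 0.358333
risk, unscreened women = 34/80 = 0.425000
absolute risk difference = 0.066667
1 / 0.066667 = 15.000 → round up → 15

15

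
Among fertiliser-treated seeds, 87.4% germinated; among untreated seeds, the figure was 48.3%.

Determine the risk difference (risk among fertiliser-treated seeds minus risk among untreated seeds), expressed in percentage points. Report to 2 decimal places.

risk difference = 0.8740 − 0.4830 = 0.3910 → 39.10 percentage points

39.10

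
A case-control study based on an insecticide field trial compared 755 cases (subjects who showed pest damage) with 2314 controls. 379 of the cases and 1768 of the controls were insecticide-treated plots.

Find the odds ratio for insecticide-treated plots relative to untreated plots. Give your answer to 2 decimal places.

odds, insecticide-treated plots = 379/1768 = 0.2144
odds, untreated plots = 376/546 = 0.6886
OR = 0.2144 / 0.6886 = 0.31

OR: 0.31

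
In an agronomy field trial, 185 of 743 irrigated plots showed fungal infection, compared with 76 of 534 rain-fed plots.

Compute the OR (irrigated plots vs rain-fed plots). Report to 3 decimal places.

OR = (185 × 458) / (558 × 76) = 84730/42408 ≈ 1.998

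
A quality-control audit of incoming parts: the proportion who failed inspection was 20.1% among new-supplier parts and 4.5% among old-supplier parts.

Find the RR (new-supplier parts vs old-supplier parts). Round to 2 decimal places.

RR = 0.20100 / 0.04500 = 4.47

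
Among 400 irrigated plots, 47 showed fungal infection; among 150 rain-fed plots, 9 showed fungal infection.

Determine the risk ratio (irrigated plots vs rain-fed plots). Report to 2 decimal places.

RR = 1.96

risk, irrigated plots = 47/400 = 0.1175
risk, rain-fed plots = 9/150 = 0.0600
RR = 0.1175 / 0.0600 = 1.96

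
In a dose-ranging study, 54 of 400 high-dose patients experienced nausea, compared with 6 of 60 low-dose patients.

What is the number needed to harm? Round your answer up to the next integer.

29

risk, high-dose patients = 54/400 = 0.135000
risk, low-dose patients = 6/60 = 0.100000
absolute risk difference = 0.035000
1 / 0.035000 = 28.571 → round up → 29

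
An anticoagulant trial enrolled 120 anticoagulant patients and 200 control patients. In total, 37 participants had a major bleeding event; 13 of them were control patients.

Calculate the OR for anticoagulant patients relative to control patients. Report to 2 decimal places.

anticoagulant patients with the outcome: 37 − 13 = 24
anticoagulant patients without the outcome: 120 − 24 = 96
control patients without the outcome: 200 − 13 = 187
odds, anticoagulant patients = 24/96 = 0.2500
odds, control patients = 13/187 = 0.0695
OR = 0.2500 / 0.0695 = 3.60

OR ≈ 3.60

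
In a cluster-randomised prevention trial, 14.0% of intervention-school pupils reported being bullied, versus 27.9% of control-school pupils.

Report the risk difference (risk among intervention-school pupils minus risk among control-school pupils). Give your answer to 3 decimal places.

risk difference = 0.1400 − 0.2790 = -0.139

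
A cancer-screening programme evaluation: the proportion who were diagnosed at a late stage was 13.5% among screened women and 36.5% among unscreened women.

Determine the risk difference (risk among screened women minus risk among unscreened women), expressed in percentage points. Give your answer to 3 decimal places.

-23.000

risk difference = 0.1350 − 0.3650 = -0.2300 → -23.000 percentage points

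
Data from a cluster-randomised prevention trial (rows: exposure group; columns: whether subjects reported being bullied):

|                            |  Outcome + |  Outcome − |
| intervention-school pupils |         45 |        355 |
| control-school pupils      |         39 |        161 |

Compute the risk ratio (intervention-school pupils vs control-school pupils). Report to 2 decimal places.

risk, intervention-school pupils = 45/400 = 0.1125
risk, control-school pupils = 39/200 = 0.1950
RR = 0.1125 / 0.1950 = 0.58

0.58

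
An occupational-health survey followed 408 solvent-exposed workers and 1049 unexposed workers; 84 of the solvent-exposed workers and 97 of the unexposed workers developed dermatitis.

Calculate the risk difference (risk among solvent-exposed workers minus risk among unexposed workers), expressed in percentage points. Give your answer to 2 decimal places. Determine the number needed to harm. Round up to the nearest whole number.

RD = 11.34; NNH = 9

risk, solvent-exposed workers = 84/408 = 0.2059
risk, unexposed workers = 97/1049 = 0.0925
risk difference = 0.2059 − 0.0925 = 0.1134 → 11.34 percentage points
absolute risk difference = 0.113413
1 / 0.113413 = 8.817 → round up → 9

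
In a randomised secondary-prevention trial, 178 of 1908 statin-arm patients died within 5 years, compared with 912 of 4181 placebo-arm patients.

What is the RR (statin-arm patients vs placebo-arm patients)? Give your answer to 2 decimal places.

risk, statin-arm patients = 178/1908 = 0.0933
risk, placebo-arm patients = 912/4181 = 0.2181
RR = 0.0933 / 0.2181 = 0.43

RR ≈ 0.43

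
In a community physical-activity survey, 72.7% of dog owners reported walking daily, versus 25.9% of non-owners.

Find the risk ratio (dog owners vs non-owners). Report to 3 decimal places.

RR = 0.7270 / 0.2590 = 2.807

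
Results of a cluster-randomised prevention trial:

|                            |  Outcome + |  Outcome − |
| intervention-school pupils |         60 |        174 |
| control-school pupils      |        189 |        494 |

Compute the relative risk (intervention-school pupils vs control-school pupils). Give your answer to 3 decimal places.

RR = 0.927

risk, intervention-school pupils = 60/234 = 0.2564
risk, control-school pupils = 189/683 = 0.2767
RR = 0.2564 / 0.2767 = 0.927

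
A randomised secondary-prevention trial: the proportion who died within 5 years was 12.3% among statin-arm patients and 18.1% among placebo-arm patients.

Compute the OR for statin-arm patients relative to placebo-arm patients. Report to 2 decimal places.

odds, statin-arm patients = 0.1230/0.8770 = 0.1403
odds, placebo-arm patients = 0.1810/0.8190 = 0.2210
OR = 0.1403 / 0.2210 = 0.63

0.63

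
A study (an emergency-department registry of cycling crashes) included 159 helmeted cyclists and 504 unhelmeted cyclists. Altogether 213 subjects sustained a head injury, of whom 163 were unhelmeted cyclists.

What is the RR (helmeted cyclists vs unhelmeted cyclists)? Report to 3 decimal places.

RR: 0.972

helmeted cyclists with the outcome: 213 − 163 = 50
helmeted cyclists without the outcome: 159 − 50 = 109
unhelmeted cyclists without the outcome: 504 − 163 = 341
risk, helmeted cyclists = 50/159 = 0.3145
risk, unhelmeted cyclists = 163/504 = 0.3234
RR = 0.3145 / 0.3234 = 0.972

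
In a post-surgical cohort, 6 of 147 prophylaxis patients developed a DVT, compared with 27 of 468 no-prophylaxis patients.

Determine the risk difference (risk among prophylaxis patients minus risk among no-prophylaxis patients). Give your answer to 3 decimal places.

-0.017

risk, prophylaxis patients = 6/147 = 0.04082
risk, no-prophylaxis patients = 27/468 = 0.05769
risk difference = 0.04082 − 0.05769 = -0.017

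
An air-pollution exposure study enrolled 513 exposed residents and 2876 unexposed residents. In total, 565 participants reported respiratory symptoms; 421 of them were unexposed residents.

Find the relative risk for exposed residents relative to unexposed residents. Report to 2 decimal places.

RR ≈ 1.92

exposed residents with the outcome: 565 − 421 = 144
exposed residents without the outcome: 513 − 144 = 369
unexposed residents without the outcome: 2876 − 421 = 2455
risk, exposed residents = 144/513 = 0.2807
risk, unexposed residents = 421/2876 = 0.1464
RR = 0.2807 / 0.1464 = 1.92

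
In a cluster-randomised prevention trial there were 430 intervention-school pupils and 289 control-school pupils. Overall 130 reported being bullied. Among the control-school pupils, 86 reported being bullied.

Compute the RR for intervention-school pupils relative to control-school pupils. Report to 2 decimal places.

0.34

intervention-school pupils with the outcome: 130 − 86 = 44
intervention-school pupils without the outcome: 430 − 44 = 386
control-school pupils without the outcome: 289 − 86 = 203
risk, intervention-school pupils = 44/430 = 0.1023
risk, control-school pupils = 86/289 = 0.2976
RR = 0.1023 / 0.2976 = 0.34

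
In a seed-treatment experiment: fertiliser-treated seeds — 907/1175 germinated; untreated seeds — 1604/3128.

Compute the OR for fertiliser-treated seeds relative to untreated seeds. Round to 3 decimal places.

OR = (907 × 1524) / (268 × 1604) = 1382268/429872 ≈ 3.216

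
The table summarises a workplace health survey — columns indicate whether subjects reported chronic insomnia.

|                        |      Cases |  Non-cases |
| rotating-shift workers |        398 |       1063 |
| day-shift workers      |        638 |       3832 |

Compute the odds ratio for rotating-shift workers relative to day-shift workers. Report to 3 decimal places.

OR = (398 × 3832) / (1063 × 638) = 1525136/678194 ≈ 2.249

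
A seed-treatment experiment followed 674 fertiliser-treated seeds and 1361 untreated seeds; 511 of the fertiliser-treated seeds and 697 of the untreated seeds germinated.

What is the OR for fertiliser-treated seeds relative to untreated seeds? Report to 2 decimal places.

OR = (511 × 664) / (163 × 697) = 339304/113611 ≈ 2.99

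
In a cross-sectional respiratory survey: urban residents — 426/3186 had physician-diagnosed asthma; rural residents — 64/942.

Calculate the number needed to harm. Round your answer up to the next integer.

risk, urban residents = 426/3186 = 0.133710
risk, rural residents = 64/942 = 0.067941
absolute risk difference = 0.065769
1 / 0.065769 = 15.205 → round up → 16

NNH ≈ 16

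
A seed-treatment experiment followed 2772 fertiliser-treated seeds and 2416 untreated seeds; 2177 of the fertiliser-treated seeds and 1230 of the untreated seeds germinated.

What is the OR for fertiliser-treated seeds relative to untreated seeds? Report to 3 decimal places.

OR: 3.528

odds, fertiliser-treated seeds = 2177/595 = 3.6588
odds, untreated seeds = 1230/1186 = 1.0371
OR = 3.6588 / 1.0371 = 3.528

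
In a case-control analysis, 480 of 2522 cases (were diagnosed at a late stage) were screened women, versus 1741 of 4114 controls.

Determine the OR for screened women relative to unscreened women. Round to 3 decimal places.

OR = (480 × 2373) / (1741 × 2042) = 1139040/3555122 ≈ 0.320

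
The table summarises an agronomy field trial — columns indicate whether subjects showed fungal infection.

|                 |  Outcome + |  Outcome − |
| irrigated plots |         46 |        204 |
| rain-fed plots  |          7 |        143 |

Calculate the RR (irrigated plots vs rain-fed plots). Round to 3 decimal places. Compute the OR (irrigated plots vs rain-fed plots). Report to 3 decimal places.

risk, irrigated plots = 46/250 = 0.18400
risk, rain-fed plots = 7/150 = 0.04667
RR = 0.18400 / 0.04667 = 3.943
OR = (46 × 143) / (204 × 7) = 6578/1428 ≈ 4.606

RR = 3.943; OR = 4.606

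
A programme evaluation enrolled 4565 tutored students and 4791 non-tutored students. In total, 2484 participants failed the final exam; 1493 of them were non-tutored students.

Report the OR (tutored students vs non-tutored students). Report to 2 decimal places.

0.61

tutored students with the outcome: 2484 − 1493 = 991
tutored students without the outcome: 4565 − 991 = 3574
non-tutored students without the outcome: 4791 − 1493 = 3298
OR = (991 × 3298) / (3574 × 1493) = 3268318/5335982 ≈ 0.61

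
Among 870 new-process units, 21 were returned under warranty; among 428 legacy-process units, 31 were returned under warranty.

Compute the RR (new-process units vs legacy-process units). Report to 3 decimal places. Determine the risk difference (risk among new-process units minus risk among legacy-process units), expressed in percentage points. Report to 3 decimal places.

risk, new-process units = 21/870 = 0.02414
risk, legacy-process units = 31/428 = 0.07243
RR = 0.02414 / 0.07243 = 0.333
risk difference = 0.02414 − 0.07243 = -0.04829 → -4.829 percentage points

RR = 0.333; RD = -4.829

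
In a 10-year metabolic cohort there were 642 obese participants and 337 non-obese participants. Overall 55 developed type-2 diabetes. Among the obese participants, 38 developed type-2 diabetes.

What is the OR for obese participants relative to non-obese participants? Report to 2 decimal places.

obese participants without the outcome: 642 − 38 = 604
non-obese participants with the outcome: 55 − 38 = 17
non-obese participants without the outcome: 337 − 17 = 320
odds, obese participants = 38/604 = 0.0629
odds, non-obese participants = 17/320 = 0.0531
OR = 0.0629 / 0.0531 = 1.18

OR: 1.18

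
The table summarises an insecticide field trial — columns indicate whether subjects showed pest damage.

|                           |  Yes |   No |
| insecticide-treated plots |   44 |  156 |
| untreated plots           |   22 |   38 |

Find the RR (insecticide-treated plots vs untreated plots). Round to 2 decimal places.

risk, insecticide-treated plots = 44/200 = 0.2200
risk, untreated plots = 22/60 = 0.3667
RR = 0.2200 / 0.3667 = 0.60

0.60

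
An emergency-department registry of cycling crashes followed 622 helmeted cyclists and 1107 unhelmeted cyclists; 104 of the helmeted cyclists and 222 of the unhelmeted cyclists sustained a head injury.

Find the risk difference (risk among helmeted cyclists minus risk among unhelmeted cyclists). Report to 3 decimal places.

-0.033

risk, helmeted cyclists = 104/622 = 0.1672
risk, unhelmeted cyclists = 222/1107 = 0.2005
risk difference = 0.1672 − 0.2005 = -0.033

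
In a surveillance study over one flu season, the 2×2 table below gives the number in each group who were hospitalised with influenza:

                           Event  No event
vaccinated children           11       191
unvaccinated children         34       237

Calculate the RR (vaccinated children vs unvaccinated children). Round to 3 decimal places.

0.434

risk, vaccinated children = 11/202 = 0.0545
risk, unvaccinated children = 34/271 = 0.1255
RR = 0.0545 / 0.1255 = 0.434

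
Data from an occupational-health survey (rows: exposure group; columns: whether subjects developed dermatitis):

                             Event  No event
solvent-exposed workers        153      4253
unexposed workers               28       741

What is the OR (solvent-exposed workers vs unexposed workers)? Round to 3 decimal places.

OR = 0.952

odds, solvent-exposed workers = 153/4253 = 0.03597
odds, unexposed workers = 28/741 = 0.03779
OR = 0.03597 / 0.03779 = 0.952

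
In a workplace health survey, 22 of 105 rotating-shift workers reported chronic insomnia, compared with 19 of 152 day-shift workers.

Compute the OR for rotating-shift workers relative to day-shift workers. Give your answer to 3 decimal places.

OR = (22 × 133) / (83 × 19) = 2926/1577 ≈ 1.855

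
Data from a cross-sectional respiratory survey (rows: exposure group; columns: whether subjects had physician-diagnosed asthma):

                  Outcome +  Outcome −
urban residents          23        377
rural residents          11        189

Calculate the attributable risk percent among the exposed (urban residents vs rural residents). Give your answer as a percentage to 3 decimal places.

risk, urban residents = 23/400 = 0.0575
risk, rural residents = 11/200 = 0.0550
AR% = (0.0575 − 0.0550) / 0.0575 = 0.0435 → 4.348%

4.348%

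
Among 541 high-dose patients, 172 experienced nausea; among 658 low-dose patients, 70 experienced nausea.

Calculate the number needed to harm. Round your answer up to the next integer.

5

risk, high-dose patients = 172/541 = 0.317930
risk, low-dose patients = 70/658 = 0.106383
absolute risk difference = 0.211547
1 / 0.211547 = 4.727 → round up → 5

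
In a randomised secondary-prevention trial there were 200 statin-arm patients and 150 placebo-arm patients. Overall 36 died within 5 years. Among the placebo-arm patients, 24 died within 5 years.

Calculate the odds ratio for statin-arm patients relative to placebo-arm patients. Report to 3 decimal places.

0.335

statin-arm patients with the outcome: 36 − 24 = 12
statin-arm patients without the outcome: 200 − 12 = 188
placebo-arm patients without the outcome: 150 − 24 = 126
odds, statin-arm patients = 12/188 = 0.0638
odds, placebo-arm patients = 24/126 = 0.1905
OR = 0.0638 / 0.1905 = 0.335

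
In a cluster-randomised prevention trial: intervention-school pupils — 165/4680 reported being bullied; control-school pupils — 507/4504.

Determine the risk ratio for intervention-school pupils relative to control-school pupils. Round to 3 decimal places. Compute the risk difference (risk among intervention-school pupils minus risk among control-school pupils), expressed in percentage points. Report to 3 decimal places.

RR = 0.313; RD = -7.731

risk, intervention-school pupils = 165/4680 = 0.03526
risk, control-school pupils = 507/4504 = 0.11257
RR = 0.03526 / 0.11257 = 0.313
risk difference = 0.03526 − 0.11257 = -0.07731 → -7.731 percentage points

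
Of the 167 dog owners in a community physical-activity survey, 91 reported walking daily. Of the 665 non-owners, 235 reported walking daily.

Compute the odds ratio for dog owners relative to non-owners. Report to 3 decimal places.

odds, dog owners = 91/76 = 1.1974
odds, non-owners = 235/430 = 0.5465
OR = 1.1974 / 0.5465 = 2.191

OR ≈ 2.191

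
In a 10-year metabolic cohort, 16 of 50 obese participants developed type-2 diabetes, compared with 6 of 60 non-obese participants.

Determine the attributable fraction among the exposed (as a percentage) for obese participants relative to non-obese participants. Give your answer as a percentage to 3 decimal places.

AR% ≈ 68.750%

risk, obese participants = 16/50 = 0.3200
risk, non-obese participants = 6/60 = 0.1000
AR% = (0.3200 − 0.1000) / 0.3200 = 0.6875 → 68.750%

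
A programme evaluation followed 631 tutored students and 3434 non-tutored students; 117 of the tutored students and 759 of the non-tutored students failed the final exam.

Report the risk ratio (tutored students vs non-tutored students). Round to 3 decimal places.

RR: 0.839

risk, tutored students = 117/631 = 0.1854
risk, non-tutored students = 759/3434 = 0.2210
RR = 0.1854 / 0.2210 = 0.839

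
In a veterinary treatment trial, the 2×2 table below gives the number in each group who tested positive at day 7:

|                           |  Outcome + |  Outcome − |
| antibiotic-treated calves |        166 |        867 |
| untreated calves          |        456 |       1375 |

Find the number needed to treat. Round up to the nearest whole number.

risk, antibiotic-treated calves = 166/1033 = 0.160697
risk, untreated calves = 456/1831 = 0.249044
absolute risk difference = 0.088347
1 / 0.088347 = 11.319 → round up → 12

NNT ≈ 12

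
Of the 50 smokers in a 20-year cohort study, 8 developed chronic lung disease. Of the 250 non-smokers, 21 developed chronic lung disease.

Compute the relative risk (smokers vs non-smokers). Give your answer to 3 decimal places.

risk, smokers = 8/50 = 0.1600
risk, non-smokers = 21/250 = 0.0840
RR = 0.1600 / 0.0840 = 1.905

1.905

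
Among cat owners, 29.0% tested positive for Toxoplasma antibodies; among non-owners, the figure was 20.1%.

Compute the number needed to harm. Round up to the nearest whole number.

absolute risk difference = 0.089000
1 / 0.089000 = 11.236 → round up → 12

NNH = 12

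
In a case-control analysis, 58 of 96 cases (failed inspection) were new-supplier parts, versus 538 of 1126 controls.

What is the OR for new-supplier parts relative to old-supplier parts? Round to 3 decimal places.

OR = (58 × 588) / (538 × 38) = 34104/20444 ≈ 1.668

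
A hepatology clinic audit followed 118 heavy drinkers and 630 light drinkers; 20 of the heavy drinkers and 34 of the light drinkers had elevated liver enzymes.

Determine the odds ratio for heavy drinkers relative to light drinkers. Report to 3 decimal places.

OR = (20 × 596) / (98 × 34) = 11920/3332 ≈ 3.577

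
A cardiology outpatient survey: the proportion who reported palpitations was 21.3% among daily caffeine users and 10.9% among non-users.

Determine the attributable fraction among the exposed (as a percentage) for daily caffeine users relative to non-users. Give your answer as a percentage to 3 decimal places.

AR% = (0.2130 − 0.1090) / 0.2130 = 0.4883 → 48.826%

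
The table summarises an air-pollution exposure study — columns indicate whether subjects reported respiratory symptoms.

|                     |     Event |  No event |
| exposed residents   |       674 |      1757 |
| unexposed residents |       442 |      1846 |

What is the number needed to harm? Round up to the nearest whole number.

NNH ≈ 12

risk, exposed residents = 674/2431 = 0.277252
risk, unexposed residents = 442/2288 = 0.193182
absolute risk difference = 0.084070
1 / 0.084070 = 11.895 → round up → 12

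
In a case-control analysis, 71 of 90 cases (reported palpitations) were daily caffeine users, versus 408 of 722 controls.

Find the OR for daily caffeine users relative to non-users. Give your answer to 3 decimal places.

2.876

odds, daily caffeine users = 71/408 = 0.1740
odds, non-users = 19/314 = 0.0605
OR = 0.1740 / 0.0605 = 2.876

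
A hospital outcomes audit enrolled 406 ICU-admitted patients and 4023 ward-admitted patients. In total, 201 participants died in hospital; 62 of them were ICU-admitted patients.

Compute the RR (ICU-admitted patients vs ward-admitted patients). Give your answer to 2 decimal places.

4.42

ICU-admitted patients without the outcome: 406 − 62 = 344
ward-admitted patients with the outcome: 201 − 62 = 139
ward-admitted patients without the outcome: 4023 − 139 = 3884
risk, ICU-admitted patients = 62/406 = 0.15271
risk, ward-admitted patients = 139/4023 = 0.03455
RR = 0.15271 / 0.03455 = 4.42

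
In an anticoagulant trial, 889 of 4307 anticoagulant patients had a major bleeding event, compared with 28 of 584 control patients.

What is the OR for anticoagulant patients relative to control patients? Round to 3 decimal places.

OR = (889 × 556) / (3418 × 28) = 494284/95704 ≈ 5.165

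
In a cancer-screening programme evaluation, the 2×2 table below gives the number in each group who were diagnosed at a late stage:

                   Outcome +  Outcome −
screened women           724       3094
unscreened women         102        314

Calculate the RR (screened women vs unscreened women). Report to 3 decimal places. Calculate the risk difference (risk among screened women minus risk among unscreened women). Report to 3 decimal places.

RR = 0.773; RD = -0.056

risk, screened women = 724/3818 = 0.1896
risk, unscreened women = 102/416 = 0.2452
RR = 0.1896 / 0.2452 = 0.773
risk difference = 0.1896 − 0.2452 = -0.056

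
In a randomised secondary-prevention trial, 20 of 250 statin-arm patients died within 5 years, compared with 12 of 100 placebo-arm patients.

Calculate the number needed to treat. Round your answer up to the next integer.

risk, statin-arm patients = 20/250 = 0.080000
risk, placebo-arm patients = 12/100 = 0.120000
absolute risk difference = 0.040000
1 / 0.040000 = 25.000 → round up → 25

25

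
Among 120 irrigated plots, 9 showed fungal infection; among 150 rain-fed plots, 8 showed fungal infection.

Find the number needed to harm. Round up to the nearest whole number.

NNH: 47

risk, irrigated plots = 9/120 = 0.075000
risk, rain-fed plots = 8/150 = 0.053333
absolute risk difference = 0.021667
1 / 0.021667 = 46.153 → round up → 47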